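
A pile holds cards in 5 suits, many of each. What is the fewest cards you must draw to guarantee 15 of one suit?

In the worst case you draw 14 of each of the 5 suits: 5 × 14 = 70.
One more forces 15 of some suit, so 70 + 1 = 71.

71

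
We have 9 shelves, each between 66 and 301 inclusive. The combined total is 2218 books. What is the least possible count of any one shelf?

To make one shelf as small as possible, make the other 8 as large as possible.
The other 8 can take up 8 × 301 = 2408 ≥ 2218 − 66, so one shelf can sit at its floor of 66.
Achievable: one at 66 and the other 8 totalling 2152, which fits since 8 × 66 ≤ 2152 ≤ 8 × 301.

66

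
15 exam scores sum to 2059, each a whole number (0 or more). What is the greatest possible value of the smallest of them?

137

The 15 values sum to 2059, so their minimum is at most ⌊2059/15⌋ = 137.
Equality holds with 11 values of 137 and 4 values of 138.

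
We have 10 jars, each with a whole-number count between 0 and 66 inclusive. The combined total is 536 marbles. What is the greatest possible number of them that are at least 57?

With k values at 57 or above and the rest at least 0, the sum is at least 0 + 57k.
Since the sum is 536, we need 57k ≤ 536, i.e. k ≤ 9.
k = 9 is achieved by 9 values at 57 and 1 at 0, total 513; add 23 to one value (staying below 57) to reach 536.

9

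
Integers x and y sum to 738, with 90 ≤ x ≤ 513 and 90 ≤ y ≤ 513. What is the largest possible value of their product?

136161

For a fixed sum, the product xy is largest when x and y are as close as possible.
Taking x = 369 and y = 369 (both in [90, 513]) gives xy = 136161.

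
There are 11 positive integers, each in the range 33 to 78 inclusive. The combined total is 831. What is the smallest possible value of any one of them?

Minimizing one value means maximizing the remaining 10.
The other 10 contribute at most 10 × 78 = 780, leaving at least 831 − 780 = 51.
Since 51 ≥ 33, this is achievable: one at 51 and 10 at 78.

51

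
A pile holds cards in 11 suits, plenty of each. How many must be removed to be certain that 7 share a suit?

You could draw 6 of every suit without reaching 7 of any — 66 in all.
One more forces 7 of some suit, so 66 + 1 = 67.

67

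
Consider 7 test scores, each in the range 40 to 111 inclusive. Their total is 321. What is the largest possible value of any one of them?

Maximizing one value means minimizing the remaining 6.
The other 6 contribute at least 6 × 40 = 240, leaving at most 321 − 240 = 81.
Since 81 ≤ 111, this is achievable: one at 81 and 6 at 40.

81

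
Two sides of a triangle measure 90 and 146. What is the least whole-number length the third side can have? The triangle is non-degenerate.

57

The third side must exceed |90 − 146| = 56.
The smallest integer above 56 is 57.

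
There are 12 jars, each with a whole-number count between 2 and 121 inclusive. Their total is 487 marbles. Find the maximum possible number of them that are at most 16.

Suppose k of them are at most 16. Those contribute at most 16 each and the rest at most 121 each.
So the total is at most 16k + 121(12 − k) = 1452 − 105k. This must still be ≥ 487, so k ≤ 9.
k = 9 is achieved by 9 values at 16 and 3 at 121, total 507; lower one of the 121's by 20 (still > 16) to reach 487.

9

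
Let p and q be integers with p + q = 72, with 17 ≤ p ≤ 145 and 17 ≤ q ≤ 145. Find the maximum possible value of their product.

With p + q fixed, pq peaks when the two are closest together.
Taking p = 36 and q = 36 (both in [17, 145]) gives pq = 1296.

1296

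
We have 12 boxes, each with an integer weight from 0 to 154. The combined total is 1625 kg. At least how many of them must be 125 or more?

5

If only k of them are at least 125, the other 12 − k are at most 124, so the total is at most k·154 + (12 − k)·124.
This must reach 1625, so k·154 + (12 − k)·124 ≥ 1625, giving k ≥ 5.
Exactly 5 works: 5 values at 154 and 7 at 124 total 1638; lower one of the high values by 13 (still ≥ 125) to hit 1625.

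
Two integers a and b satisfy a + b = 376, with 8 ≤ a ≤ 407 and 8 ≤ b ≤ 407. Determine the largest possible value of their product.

35344

With a + b fixed, ab peaks when the two are closest together.
Taking a = 188 and b = 188 (both in [8, 407]) gives ab = 35344.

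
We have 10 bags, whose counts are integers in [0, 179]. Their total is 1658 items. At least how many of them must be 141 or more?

Each value short of 141 is at most 140, costing at least 179 − 140 = 39 against the maximum total of 1790.
We can afford to lose at most 1790 − 1658 = 132, so at most ⌊132/39⌋ = 3 fall short, and at least 7 are ≥ 141.
Exactly 7 works: 7 values at 179 and 3 at 140 total 1673; lower one of the high values by 15 (still ≥ 141) to hit 1658.

7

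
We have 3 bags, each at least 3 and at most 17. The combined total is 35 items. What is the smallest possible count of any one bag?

3

To make one bag as small as possible, make the other 2 as large as possible.
The other 2 can take up 2 × 17 = 34 ≥ 35 − 3, so one bag can sit at its floor of 3.
Achievable: one at 3 and the other 2 totalling 32, which fits since 2 × 3 ≤ 32 ≤ 2 × 17.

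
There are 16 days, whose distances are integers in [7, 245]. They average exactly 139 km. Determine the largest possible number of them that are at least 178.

The total is 16 × 139 = 2224.
With k values at 178 or above and the rest at least 7, the sum is at least 112 + 171k.
Since the sum is 2224, we need 171k ≤ 2112, i.e. k ≤ 12.
k = 12 is achieved by 12 values at 178 and 4 at 7, total 2164; add 60 to one value (staying below 178) to reach 2224.

12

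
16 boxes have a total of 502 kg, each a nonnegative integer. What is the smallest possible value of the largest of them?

32

The average is 502/16 > 31, so not all 16 can be 31 or less; the largest is ≥ 32.
Taking 10 copies of 31 and 6 copies of 32 gives exactly 502, so 32 is attained.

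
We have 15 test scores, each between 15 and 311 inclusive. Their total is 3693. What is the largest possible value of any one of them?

311

Maximizing one value means minimizing the remaining 14.
The other 14 contribute at least 14 × 15 = 210, leaving at most 3693 − 210 = 3483.
But each score is capped at 311, so the maximum is 311.
Achievable: one at 311 and the other 14 totalling 3382, which fits since 14 × 15 ≤ 3382 ≤ 14 × 311.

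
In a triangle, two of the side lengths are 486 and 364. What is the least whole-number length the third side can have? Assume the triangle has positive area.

The third side must exceed |486 − 364| = 122.
The smallest integer above 122 is 123.

123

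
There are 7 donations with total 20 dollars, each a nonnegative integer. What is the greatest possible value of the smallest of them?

2

The 7 values sum to 20, so their minimum is at most ⌊20/7⌋ = 2.
Taking 1 copy of 2 and 6 copies of 3 gives exactly 20, so 2 is attained.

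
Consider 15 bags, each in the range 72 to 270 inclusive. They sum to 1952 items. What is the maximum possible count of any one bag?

To make one bag as large as possible, make the other 14 as small as possible.
The other 14 contribute at least 14 × 72 = 1008, leaving at most 1952 − 1008 = 944.
But each bag is capped at 270, so the maximum is 270.
Achievable: one at 270 and the other 14 totalling 1682, which fits since 14 × 72 ≤ 1682 ≤ 14 × 270.

270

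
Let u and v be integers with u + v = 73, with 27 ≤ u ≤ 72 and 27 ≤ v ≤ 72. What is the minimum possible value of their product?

1242

uv = u(73 − u) is concave in u, so over [27, 46] it is minimized at an endpoint.
The extreme feasible split is u = 27, v = 46, giving uv = 1242.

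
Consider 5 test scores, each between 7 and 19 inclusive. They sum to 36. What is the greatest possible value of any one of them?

8

Maximizing one value means minimizing the remaining 4.
The other 4 contribute at least 4 × 7 = 28, leaving at most 36 − 28 = 8.
Since 8 ≤ 19, this is achievable: one at 8 and 4 at 7.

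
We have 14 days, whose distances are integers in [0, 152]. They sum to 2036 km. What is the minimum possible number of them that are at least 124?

11

Each value short of 124 is at most 123, costing at least 152 − 123 = 29 against the maximum total of 2128.
We can afford to lose at most 2128 − 2036 = 92, so at most ⌊92/29⌋ = 3 fall short, and at least 11 are ≥ 124.
Exactly 11 works: 11 values at 152 and 3 at 123 total 2041; lower one of the high values by 5 (still ≥ 124) to hit 2036.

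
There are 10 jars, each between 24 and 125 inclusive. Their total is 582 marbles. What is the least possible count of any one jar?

Minimizing one value means maximizing the remaining 9.
The other 9 can take up 9 × 125 = 1125 ≥ 582 − 24, so one jar can sit at its floor of 24.
Achievable: one at 24 and the other 9 totalling 558, which fits since 9 × 24 ≤ 558 ≤ 9 × 125.

24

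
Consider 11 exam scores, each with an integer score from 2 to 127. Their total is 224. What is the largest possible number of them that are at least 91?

With k values at 91 or above and the rest at least 2, the sum is at least 22 + 89k.
Since the sum is 224, we need 89k ≤ 202, i.e. k ≤ 2.
k = 2 is achieved by 2 values at 91 and 9 at 2, total 200; add 24 to one value (staying below 91) to reach 224.

2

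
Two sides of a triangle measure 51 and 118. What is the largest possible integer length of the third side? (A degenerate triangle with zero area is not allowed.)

The third side must be less than 51 + 118 = 169.
The largest integer below 169 is 168.

168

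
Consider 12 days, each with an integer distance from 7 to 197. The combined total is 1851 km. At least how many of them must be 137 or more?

If only k of them are at least 137, the other 12 − k are at most 136, so the total is at most k·197 + (12 − k)·136.
This must reach 1851, so k·197 + (12 − k)·136 ≥ 1851, giving k ≥ 4.
Exactly 4 works: 4 values at 197 and 8 at 136 total 1876; lower one of the high values by 25 (still ≥ 137) to hit 1851.

4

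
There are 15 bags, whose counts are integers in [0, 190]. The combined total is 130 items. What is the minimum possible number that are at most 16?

8

Each value above 16 is at least 17, contributing at least 17 − 0 = 17 above the floor 0.
The sum exceeds the floor total 0 by 130, so at most ⌊130/17⌋ = 7 exceed 16, and at least 8 are ≤ 16.
Exactly 8 works: 8 values at 0 and 7 at 17 total 119; raise one of the low values by 11 (still ≤ 16) to hit 130.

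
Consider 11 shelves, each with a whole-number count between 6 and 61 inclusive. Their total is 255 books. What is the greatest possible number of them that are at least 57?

3

If k of the values are ≥ 57, the total is ≥ 57k + 6(11 − k).
Setting 57k + 6(11 − k) ≤ 255 gives 51k ≤ 189, so k ≤ 3.
k = 3 is achieved by 3 values at 57 and 8 at 6, total 219; add 36 to one value (staying below 57) to reach 255.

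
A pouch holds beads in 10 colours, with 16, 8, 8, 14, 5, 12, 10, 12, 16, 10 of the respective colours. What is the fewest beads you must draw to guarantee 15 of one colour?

108

In the worst case you take as many as possible of each colour without reaching 15: 14 + 8 + 8 + 14 + 5 + 12 + 10 + 12 + 14 + 10 = 107.
The next one must give 15 of some colour, so 107 + 1 = 108.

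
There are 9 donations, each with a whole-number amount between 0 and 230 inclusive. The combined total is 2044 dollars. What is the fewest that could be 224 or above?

6

Each value short of 224 is at most 223, costing at least 230 − 223 = 7 against the maximum total of 2070.
We can afford to lose at most 2070 − 2044 = 26, so at most ⌊26/7⌋ = 3 fall short, and at least 6 are ≥ 224.
Exactly 6 works: 6 values at 230 and 3 at 223 total 2049; lower one of the high values by 5 (still ≥ 224) to hit 2044.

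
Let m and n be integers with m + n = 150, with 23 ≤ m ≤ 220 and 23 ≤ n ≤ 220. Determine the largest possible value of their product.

5625

For a fixed sum, the product mn is largest when m and n are as close as possible.
Taking m = 75 and n = 75 (both in [23, 220]) gives mn = 5625.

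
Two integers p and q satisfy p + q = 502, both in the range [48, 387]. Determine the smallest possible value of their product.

44505

pq = p(502 − p) is concave in p, so over [115, 387] it is minimized at an endpoint.
At the endpoint p = 115, q = 502 − 115 = 387, so pq = 115 × 387 = 44505.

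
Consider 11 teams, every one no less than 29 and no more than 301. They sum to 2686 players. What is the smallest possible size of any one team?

29

To make one team as small as possible, make the other 10 as large as possible.
The other 10 can take up 10 × 301 = 3010 ≥ 2686 − 29, so one team can sit at its floor of 29.
Achievable: one at 29 and the other 10 totalling 2657, which fits since 10 × 29 ≤ 2657 ≤ 10 × 301.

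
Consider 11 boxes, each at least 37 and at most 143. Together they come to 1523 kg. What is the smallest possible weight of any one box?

93

Minimizing one value means maximizing the remaining 10.
The other 10 contribute at most 10 × 143 = 1430, leaving at least 1523 − 1430 = 93.
Since 93 ≥ 37, this is achievable: one at 93 and 10 at 143.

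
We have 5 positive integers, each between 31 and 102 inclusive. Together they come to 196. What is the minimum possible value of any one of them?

31

To make one integer as small as possible, make the other 4 as large as possible.
The other 4 can take up 4 × 102 = 408 ≥ 196 − 31, so one integer can sit at its floor of 31.
Achievable: one at 31 and the other 4 totalling 165, which fits since 4 × 31 ≤ 165 ≤ 4 × 102.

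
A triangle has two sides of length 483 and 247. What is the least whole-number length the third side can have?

237

The third side must exceed |483 − 247| = 236.
The smallest integer above 236 is 237.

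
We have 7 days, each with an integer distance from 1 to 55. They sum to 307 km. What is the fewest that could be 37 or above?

Each value short of 37 is at most 36, costing at least 55 − 36 = 19 against the maximum total of 385.
We can afford to lose at most 385 − 307 = 78, so at most ⌊78/19⌋ = 4 fall short, and at least 3 are ≥ 37.
Exactly 3 works: 3 values at 55 and 4 at 36 total 309; lower one of the high values by 2 (still ≥ 37) to hit 307.

3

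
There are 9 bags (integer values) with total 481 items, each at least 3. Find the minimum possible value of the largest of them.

If every one of the 9 were at most 53, the total would be at most 9 × 53 = 477 < 481.
Taking 5 copies of 53 and 4 copies of 54 gives exactly 481, so 54 is attained.

54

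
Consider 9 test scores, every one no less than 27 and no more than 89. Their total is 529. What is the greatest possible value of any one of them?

Maximizing one value means minimizing the remaining 8.
The other 8 contribute at least 8 × 27 = 216, leaving at most 529 − 216 = 313.
But each score is capped at 89, so the maximum is 89.
Achievable: one at 89 and the other 8 totalling 440, which fits since 8 × 27 ≤ 440 ≤ 8 × 89.

89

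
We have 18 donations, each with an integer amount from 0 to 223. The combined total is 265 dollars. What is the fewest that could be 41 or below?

Each value above 41 is at least 42, contributing at least 42 − 0 = 42 above the floor 0.
The sum exceeds the floor total 0 by 265, so at most ⌊265/42⌋ = 6 exceed 41, and at least 12 are ≤ 41.
Exactly 12 works: 12 values at 0 and 6 at 42 total 252; raise one of the low values by 13 (still ≤ 41) to hit 265.

12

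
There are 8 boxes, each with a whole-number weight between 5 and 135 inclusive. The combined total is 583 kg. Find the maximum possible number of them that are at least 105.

5

If k of the values are ≥ 105, the total is ≥ 105k + 5(8 − k).
Setting 105k + 5(8 − k) ≤ 583 gives 100k ≤ 543, so k ≤ 5.
k = 5 is achieved by 5 values at 105 and 3 at 5, total 540; add 43 to one value (staying below 105) to reach 583.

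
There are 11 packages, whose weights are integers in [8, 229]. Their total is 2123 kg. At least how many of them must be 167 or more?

Each value short of 167 is at most 166, costing at least 229 − 166 = 63 against the maximum total of 2519.
We can afford to lose at most 2519 − 2123 = 396, so at most ⌊396/63⌋ = 6 fall short, and at least 5 are ≥ 167.
Exactly 5 works: 5 values at 229 and 6 at 166 total 2141; lower one of the high values by 18 (still ≥ 167) to hit 2123.

5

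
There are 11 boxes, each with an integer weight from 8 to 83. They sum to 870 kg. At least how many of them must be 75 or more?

7

Suppose at most 11 − j of them reach 75; then j values are ≤ 74 and the rest ≤ 83.
The total is then ≤ 74·j + 83·(11 − j) = 913 − 9j. For this to be ≥ 870 we need j ≤ 4, so at least 11 − 4 = 7 must reach 75.
Exactly 7 works: 7 values at 83 and 4 at 74 total 877; lower one of the high values by 7 (still ≥ 75) to hit 870.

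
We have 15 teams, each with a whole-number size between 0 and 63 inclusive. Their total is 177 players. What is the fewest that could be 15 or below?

Let j be the number exceeding 15. Then the total is ≥ 16·j + 0·(15 − j) = 0 + 16j.
So 16j ≤ 177 and j ≤ 11; hence at least 15 − 11 = 4 are ≤ 15.
Exactly 4 works: 4 values at 0 and 11 at 16 total 176; raise one of the low values by 1 (still ≤ 15) to hit 177.

4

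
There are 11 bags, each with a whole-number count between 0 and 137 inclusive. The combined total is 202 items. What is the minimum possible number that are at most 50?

8

Let j be the number exceeding 50. Then the total is ≥ 51·j + 0·(11 − j) = 0 + 51j.
So 51j ≤ 202 and j ≤ 3; hence at least 11 − 3 = 8 are ≤ 50.
Exactly 8 works: 8 values at 0 and 3 at 51 total 153; raise one of the low values by 49 (still ≤ 50) to hit 202.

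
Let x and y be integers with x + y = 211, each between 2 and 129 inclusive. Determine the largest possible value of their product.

11130

xy = x(211 − x) is maximized when x is as near 211/2 as the bounds allow.
Taking x = 105 and y = 106 (both in [2, 129]) gives xy = 11130.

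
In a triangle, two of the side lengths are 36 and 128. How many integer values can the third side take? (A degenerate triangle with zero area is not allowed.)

The triangle inequality gives |36 − 128| < c < 36 + 128, i.e. 92 < c < 164.
So c can be any integer from 93 to 163: 71 values.

71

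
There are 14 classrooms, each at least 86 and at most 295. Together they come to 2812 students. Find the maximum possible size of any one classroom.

Maximizing one value means minimizing the remaining 13.
The other 13 contribute at least 13 × 86 = 1118, leaving at most 2812 − 1118 = 1694.
But each classroom is capped at 295, so the maximum is 295.
Achievable: one at 295 and the other 13 totalling 2517, which fits since 13 × 86 ≤ 2517 ≤ 13 × 295.

295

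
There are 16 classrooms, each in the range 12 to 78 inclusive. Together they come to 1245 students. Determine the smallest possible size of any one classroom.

75

Minimizing one value means maximizing the remaining 15.
The other 15 contribute at most 15 × 78 = 1170, leaving at least 1245 − 1170 = 75.
Since 75 ≥ 12, this is achievable: one at 75 and 15 at 78.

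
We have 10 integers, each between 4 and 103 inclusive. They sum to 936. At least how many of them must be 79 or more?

Suppose at most 10 − j of them reach 79; then j values are ≤ 78 and the rest ≤ 103.
The total is then ≤ 78·j + 103·(10 − j) = 1030 − 25j. For this to be ≥ 936 we need j ≤ 3, so at least 10 − 3 = 7 must reach 79.
Exactly 7 works: 7 values at 103 and 3 at 78 total 955; lower one of the high values by 19 (still ≥ 79) to hit 936.

7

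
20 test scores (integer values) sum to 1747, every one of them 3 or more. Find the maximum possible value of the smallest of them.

87

The 20 values sum to 1747, so their minimum is at most ⌊1747/20⌋ = 87.
Equality holds with 13 values of 87 and 7 values of 88.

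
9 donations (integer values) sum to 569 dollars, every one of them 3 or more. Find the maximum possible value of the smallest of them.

63

The average is 569/9 < 64, so some value is ≤ 63.
Taking 7 copies of 63 and 2 copies of 64 gives exactly 569, so 63 is attained.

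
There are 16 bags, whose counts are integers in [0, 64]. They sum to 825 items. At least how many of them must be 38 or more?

Each value short of 38 is at most 37, costing at least 64 − 37 = 27 against the maximum total of 1024.
We can afford to lose at most 1024 − 825 = 199, so at most ⌊199/27⌋ = 7 fall short, and at least 9 are ≥ 38.
Exactly 9 works: 9 values at 64 and 7 at 37 total 835; lower one of the high values by 10 (still ≥ 38) to hit 825.

9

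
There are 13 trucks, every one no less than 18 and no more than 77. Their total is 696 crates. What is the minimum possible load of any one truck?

18

To make one truck as small as possible, make the other 12 as large as possible.
The other 12 can take up 12 × 77 = 924 ≥ 696 − 18, so one truck can sit at its floor of 18.
Achievable: one at 18 and the other 12 totalling 678, which fits since 12 × 18 ≤ 678 ≤ 12 × 77.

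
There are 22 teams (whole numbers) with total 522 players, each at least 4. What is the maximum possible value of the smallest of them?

23

The 22 values sum to 522, so their minimum is at most ⌊522/22⌋ = 23.
Equality holds with 6 values of 23 and 16 values of 24.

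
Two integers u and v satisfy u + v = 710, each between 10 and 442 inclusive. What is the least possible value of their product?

118456

Since u + v is fixed, pushing one of them to its bound minimizes the product.
At the endpoint u = 268, v = 710 − 268 = 442, so uv = 268 × 442 = 118456.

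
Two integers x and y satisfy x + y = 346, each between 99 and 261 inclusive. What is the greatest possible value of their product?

29929

With x + y fixed, xy peaks when the two are closest together.
Taking x = 173 and y = 173 (both in [99, 261]) gives xy = 29929.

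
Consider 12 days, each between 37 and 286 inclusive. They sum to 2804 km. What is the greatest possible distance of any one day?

286

Maximizing one value means minimizing the remaining 11.
The other 11 contribute at least 11 × 37 = 407, leaving at most 2804 − 407 = 2397.
But each day is capped at 286, so the maximum is 286.
Achievable: one at 286 and the other 11 totalling 2518, which fits since 11 × 37 ≤ 2518 ≤ 11 × 286.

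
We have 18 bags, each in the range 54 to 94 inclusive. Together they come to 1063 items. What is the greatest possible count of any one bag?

To make one bag as large as possible, make the other 17 as small as possible.
The other 17 contribute at least 17 × 54 = 918, leaving at most 1063 − 918 = 145.
But each bag is capped at 94, so the maximum is 94.
Achievable: one at 94 and the other 17 totalling 969, which fits since 17 × 54 ≤ 969 ≤ 17 × 94.

94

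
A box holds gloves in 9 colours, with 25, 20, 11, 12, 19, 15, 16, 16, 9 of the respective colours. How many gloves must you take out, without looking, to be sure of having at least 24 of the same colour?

142

In the worst case you take as many as possible of each colour without reaching 24: 23 + 20 + 11 + 12 + 19 + 15 + 16 + 16 + 9 = 141.
The next one must give 24 of some colour, so 141 + 1 = 142.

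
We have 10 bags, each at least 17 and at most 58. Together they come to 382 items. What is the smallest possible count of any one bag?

17

Minimizing one value means maximizing the remaining 9.
The other 9 can take up 9 × 58 = 522 ≥ 382 − 17, so one bag can sit at its floor of 17.
Achievable: one at 17 and the other 9 totalling 365, which fits since 9 × 17 ≤ 365 ≤ 9 × 58.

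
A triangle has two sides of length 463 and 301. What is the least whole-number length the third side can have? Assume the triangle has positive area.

The third side must exceed |463 − 301| = 162.
The smallest integer above 162 is 163.

163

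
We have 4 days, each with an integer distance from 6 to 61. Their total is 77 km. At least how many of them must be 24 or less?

Let j be the number exceeding 24. Then the total is ≥ 25·j + 6·(4 − j) = 24 + 19j.
So 19j ≤ 53 and j ≤ 2; hence at least 4 − 2 = 2 are ≤ 24.
Exactly 2 works: 2 values at 6 and 2 at 25 total 62; raise one of the low values by 15 (still ≤ 24) to hit 77.

2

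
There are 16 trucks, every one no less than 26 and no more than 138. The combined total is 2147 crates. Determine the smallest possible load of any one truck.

77

Minimizing one value means maximizing the remaining 15.
The other 15 contribute at most 15 × 138 = 2070, leaving at least 2147 − 2070 = 77.
Since 77 ≥ 26, this is achievable: one at 77 and 15 at 138.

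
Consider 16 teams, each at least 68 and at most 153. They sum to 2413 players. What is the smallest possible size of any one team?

Minimizing one value means maximizing the remaining 15.
The other 15 contribute at most 15 × 153 = 2295, leaving at least 2413 − 2295 = 118.
Since 118 ≥ 68, this is achievable: one at 118 and 15 at 153.

118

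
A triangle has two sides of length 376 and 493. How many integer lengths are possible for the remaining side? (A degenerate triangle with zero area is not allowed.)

751

The triangle inequality gives |376 − 493| < c < 376 + 493, i.e. 117 < c < 869.
So c can be any integer from 118 to 868: 751 values.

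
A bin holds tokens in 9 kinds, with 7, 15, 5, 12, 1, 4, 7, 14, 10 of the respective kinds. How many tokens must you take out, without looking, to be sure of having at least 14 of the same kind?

73

In the worst case you take as many as possible of each kind without reaching 14: 7 + 13 + 5 + 12 + 1 + 4 + 7 + 13 + 10 = 72.
The next one must give 14 of some kind, so 72 + 1 = 73.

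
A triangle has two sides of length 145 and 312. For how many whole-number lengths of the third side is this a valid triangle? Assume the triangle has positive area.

289

The triangle inequality gives |145 − 312| < c < 145 + 312, i.e. 167 < c < 457.
So c can be any integer from 168 to 456: 289 values.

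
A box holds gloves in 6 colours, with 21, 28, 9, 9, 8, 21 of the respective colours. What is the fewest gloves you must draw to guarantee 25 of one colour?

In the worst case you take as many as possible of each colour without reaching 25: 21 + 24 + 9 + 9 + 8 + 21 = 92.
The next one must give 25 of some colour, so 92 + 1 = 93.

93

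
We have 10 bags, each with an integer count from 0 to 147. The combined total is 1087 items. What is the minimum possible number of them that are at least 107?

1

Suppose at most 10 − j of them reach 107; then j values are ≤ 106 and the rest ≤ 147.
The total is then ≤ 106·j + 147·(10 − j) = 1470 − 41j. For this to be ≥ 1087 we need j ≤ 9, so at least 10 − 9 = 1 must reach 107.
Exactly 1 works: 1 value at 147 and 9 at 106 total 1101; lower one of the high values by 14 (still ≥ 107) to hit 1087.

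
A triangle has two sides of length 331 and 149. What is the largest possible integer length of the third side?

The third side must be less than 331 + 149 = 480.
The largest integer below 480 is 479.

479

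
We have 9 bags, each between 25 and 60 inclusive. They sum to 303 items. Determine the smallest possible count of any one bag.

25

Minimizing one value means maximizing the remaining 8.
The other 8 can take up 8 × 60 = 480 ≥ 303 − 25, so one bag can sit at its floor of 25.
Achievable: one at 25 and the other 8 totalling 278, which fits since 8 × 25 ≤ 278 ≤ 8 × 60.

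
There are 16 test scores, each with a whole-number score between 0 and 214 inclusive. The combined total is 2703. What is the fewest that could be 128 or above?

Each value short of 128 is at most 127, costing at least 214 − 127 = 87 against the maximum total of 3424.
We can afford to lose at most 3424 − 2703 = 721, so at most ⌊721/87⌋ = 8 fall short, and at least 8 are ≥ 128.
Exactly 8 works: 8 values at 214 and 8 at 127 total 2728; lower one of the high values by 25 (still ≥ 128) to hit 2703.

8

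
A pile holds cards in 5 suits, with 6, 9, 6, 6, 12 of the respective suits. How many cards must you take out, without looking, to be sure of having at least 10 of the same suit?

In the worst case you take as many as possible of each suit without reaching 10: 6 + 9 + 6 + 6 + 9 = 36.
The next one must give 10 of some suit, so 36 + 1 = 37.

37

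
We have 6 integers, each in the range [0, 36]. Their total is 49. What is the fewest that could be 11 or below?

If only k of them are at most 11, the other 6 − k are at least 12, so the total is at least (6 − k)·12 + k·0.
This is ≤ 49, so (6 − k)·12 + 0k ≤ 49, which gives k ≥ 2.
Exactly 2 works: 2 values at 0 and 4 at 12 total 48; raise one of the low values by 1 (still ≤ 11) to hit 49.

2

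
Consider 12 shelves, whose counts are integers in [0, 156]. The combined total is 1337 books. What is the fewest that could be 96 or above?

4

Suppose at most 12 − j of them reach 96; then j values are ≤ 95 and the rest ≤ 156.
The total is then ≤ 95·j + 156·(12 − j) = 1872 − 61j. For this to be ≥ 1337 we need j ≤ 8, so at least 12 − 8 = 4 must reach 96.
Exactly 4 works: 4 values at 156 and 8 at 95 total 1384; lower one of the high values by 47 (still ≥ 96) to hit 1337.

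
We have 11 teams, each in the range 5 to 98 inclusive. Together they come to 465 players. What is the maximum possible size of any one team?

98

Maximizing one value means minimizing the remaining 10.
The other 10 contribute at least 10 × 5 = 50, leaving at most 465 − 50 = 415.
But each team is capped at 98, so the maximum is 98.
Achievable: one at 98 and the other 10 totalling 367, which fits since 10 × 5 ≤ 367 ≤ 10 × 98.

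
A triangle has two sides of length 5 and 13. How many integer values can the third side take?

The triangle inequality gives |5 − 13| < c < 5 + 13, i.e. 8 < c < 18.
So c can be any integer from 9 to 17: 9 values.

9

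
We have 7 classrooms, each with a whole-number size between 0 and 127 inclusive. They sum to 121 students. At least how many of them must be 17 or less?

1

Let j be the number exceeding 17. Then the total is ≥ 18·j + 0·(7 − j) = 0 + 18j.
So 18j ≤ 121 and j ≤ 6; hence at least 7 − 6 = 1 are ≤ 17.
Exactly 1 works: 1 value at 0 and 6 at 18 total 108; raise one of the low values by 13 (still ≤ 17) to hit 121.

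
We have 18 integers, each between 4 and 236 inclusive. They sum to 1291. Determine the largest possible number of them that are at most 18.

13

Each value at 18 or below falls at least 236 − 18 = 218 short of the ceiling 236.
The ceiling total is 18 × 236 = 4248, and we need 1291, so at most ⌊(4248 − 1291)/218⌋ = 13 can be that low.
k = 13 is achieved by 13 values at 18 and 5 at 236, total 1414; lower one of the 236's by 123 (still > 18) to reach 1291.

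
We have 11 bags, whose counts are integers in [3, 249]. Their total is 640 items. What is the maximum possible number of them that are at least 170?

With k values at 170 or above and the rest at least 3, the sum is at least 33 + 167k.
Since the sum is 640, we need 167k ≤ 607, i.e. k ≤ 3.
k = 3 is achieved by 3 values at 170 and 8 at 3, total 534; add 106 to one value (staying below 170) to reach 640.

3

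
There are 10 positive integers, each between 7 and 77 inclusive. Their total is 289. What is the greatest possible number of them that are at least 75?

If k of the values are ≥ 75, the total is ≥ 75k + 7(10 − k).
Setting 75k + 7(10 − k) ≤ 289 gives 68k ≤ 219, so k ≤ 3.
k = 3 is achieved by 3 values at 75 and 7 at 7, total 274; add 15 to one value (staying below 75) to reach 289.

3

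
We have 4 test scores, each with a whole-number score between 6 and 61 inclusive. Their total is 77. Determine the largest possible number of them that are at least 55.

With k values at 55 or above and the rest at least 6, the sum is at least 24 + 49k.
Since the sum is 77, we need 49k ≤ 53, i.e. k ≤ 1.
k = 1 is achieved by 1 value at 55 and 3 at 6, total 73; add 4 to one value (staying below 55) to reach 77.

1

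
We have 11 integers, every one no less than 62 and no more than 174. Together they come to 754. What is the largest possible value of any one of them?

Maximizing one value means minimizing the remaining 10.
The other 10 contribute at least 10 × 62 = 620, leaving at most 754 − 620 = 134.
Since 134 ≤ 174, this is achievable: one at 134 and 10 at 62.

134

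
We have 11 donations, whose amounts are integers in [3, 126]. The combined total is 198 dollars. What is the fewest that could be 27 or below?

5

Let j be the number exceeding 27. Then the total is ≥ 28·j + 3·(11 − j) = 33 + 25j.
So 25j ≤ 165 and j ≤ 6; hence at least 11 − 6 = 5 are ≤ 27.
Exactly 5 works: 5 values at 3 and 6 at 28 total 183; raise one of the low values by 15 (still ≤ 27) to hit 198.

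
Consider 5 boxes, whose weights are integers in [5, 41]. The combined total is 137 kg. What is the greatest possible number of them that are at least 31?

With k values at 31 or above and the rest at least 5, the sum is at least 25 + 26k.
Since the sum is 137, we need 26k ≤ 112, i.e. k ≤ 4.
k = 4 is achieved by 4 values at 31 and 1 at 5, total 129; add 8 to one value (staying below 31) to reach 137.

4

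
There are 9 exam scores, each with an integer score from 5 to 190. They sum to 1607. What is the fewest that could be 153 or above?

7

If only k of them are at least 153, the other 9 − k are at most 152, so the total is at most k·190 + (9 − k)·152.
This must reach 1607, so k·190 + (9 − k)·152 ≥ 1607, giving k ≥ 7.
Exactly 7 works: 7 values at 190 and 2 at 152 total 1634; lower one of the high values by 27 (still ≥ 153) to hit 1607.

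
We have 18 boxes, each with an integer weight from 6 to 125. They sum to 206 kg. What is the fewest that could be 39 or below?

Let j be the number exceeding 39. Then the total is ≥ 40·j + 6·(18 − j) = 108 + 34j.
So 34j ≤ 98 and j ≤ 2; hence at least 18 − 2 = 16 are ≤ 39.
Exactly 16 works: 16 values at 6 and 2 at 40 total 176; raise one of the low values by 30 (still ≤ 39) to hit 206.

16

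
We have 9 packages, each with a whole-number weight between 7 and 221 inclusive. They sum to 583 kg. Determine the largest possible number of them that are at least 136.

4

Suppose k of them are at least 136. Those contribute at least 136 each and the other 9 − k at least 7 each.
So the total is at least 136k + 7(9 − k) = 63 + 129k. This must be ≤ 583, giving k ≤ 4.
k = 4 is achieved by 4 values at 136 and 5 at 7, total 579; add 4 to one value (staying below 136) to reach 583.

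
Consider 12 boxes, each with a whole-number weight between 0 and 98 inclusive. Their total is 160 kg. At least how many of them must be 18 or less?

Each value above 18 is at least 19, contributing at least 19 − 0 = 19 above the floor 0.
The sum exceeds the floor total 0 by 160, so at most ⌊160/19⌋ = 8 exceed 18, and at least 4 are ≤ 18.
Exactly 4 works: 4 values at 0 and 8 at 19 total 152; raise one of the low values by 8 (still ≤ 18) to hit 160.

4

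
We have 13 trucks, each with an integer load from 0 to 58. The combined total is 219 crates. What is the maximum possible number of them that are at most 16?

12

Suppose k of them are at most 16. Those contribute at most 16 each and the rest at most 58 each.
So the total is at most 16k + 58(13 − k) = 754 − 42k. This must still be ≥ 219, so k ≤ 12.
k = 12 is achieved by 12 values at 16 and 1 at 58, total 250; lower one of the 58's by 31 (still > 16) to reach 219.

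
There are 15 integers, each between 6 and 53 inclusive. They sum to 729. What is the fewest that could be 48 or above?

4

Suppose at most 15 − j of them reach 48; then j values are ≤ 47 and the rest ≤ 53.
The total is then ≤ 47·j + 53·(15 − j) = 795 − 6j. For this to be ≥ 729 we need j ≤ 11, so at least 15 − 11 = 4 must reach 48.
Exactly 4 works: 4 values at 53 and 11 at 47 total 729.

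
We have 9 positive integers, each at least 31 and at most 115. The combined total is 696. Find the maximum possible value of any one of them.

115

To make one integer as large as possible, make the other 8 as small as possible.
The other 8 contribute at least 8 × 31 = 248, leaving at most 696 − 248 = 448.
But each integer is capped at 115, so the maximum is 115.
Achievable: one at 115 and the other 8 totalling 581, which fits since 8 × 31 ≤ 581 ≤ 8 × 115.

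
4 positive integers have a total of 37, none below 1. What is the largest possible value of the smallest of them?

The 4 values sum to 37, so their minimum is at most ⌊37/4⌋ = 9.
Equality holds with 3 values of 9 and 1 value of 10.

9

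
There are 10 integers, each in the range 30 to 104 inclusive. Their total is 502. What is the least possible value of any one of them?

30

Minimizing one value means maximizing the remaining 9.
The other 9 can take up 9 × 104 = 936 ≥ 502 − 30, so one integer can sit at its floor of 30.
Achievable: one at 30 and the other 9 totalling 472, which fits since 9 × 30 ≤ 472 ≤ 9 × 104.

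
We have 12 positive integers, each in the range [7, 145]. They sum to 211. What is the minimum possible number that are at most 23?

5

Each value above 23 is at least 24, contributing at least 24 − 7 = 17 above the floor 7.
The sum exceeds the floor total 84 by 127, so at most ⌊127/17⌋ = 7 exceed 23, and at least 5 are ≤ 23.
Exactly 5 works: 5 values at 7 and 7 at 24 total 203; raise one of the low values by 8 (still ≤ 23) to hit 211.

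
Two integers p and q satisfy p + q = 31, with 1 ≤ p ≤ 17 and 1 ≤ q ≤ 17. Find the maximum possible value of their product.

pq = p(31 − p) is maximized when p is as near 31/2 as the bounds allow.
Taking p = 15 and q = 16 (both in [1, 17]) gives pq = 240.

240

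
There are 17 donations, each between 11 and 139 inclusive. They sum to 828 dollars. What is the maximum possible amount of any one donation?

To make one donation as large as possible, make the other 16 as small as possible.
The other 16 contribute at least 16 × 11 = 176, leaving at most 828 − 176 = 652.
But each donation is capped at 139, so the maximum is 139.
Achievable: one at 139 and the other 16 totalling 689, which fits since 16 × 11 ≤ 689 ≤ 16 × 139.

139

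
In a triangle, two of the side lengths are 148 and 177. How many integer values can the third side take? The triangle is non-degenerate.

295

The triangle inequality gives |148 − 177| < c < 148 + 177, i.e. 29 < c < 325.
So c can be any integer from 30 to 324: 295 values.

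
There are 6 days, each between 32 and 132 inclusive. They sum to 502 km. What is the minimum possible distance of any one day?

32

To make one day as small as possible, make the other 5 as large as possible.
The other 5 can take up 5 × 132 = 660 ≥ 502 − 32, so one day can sit at its floor of 32.
Achievable: one at 32 and the other 5 totalling 470, which fits since 5 × 32 ≤ 470 ≤ 5 × 132.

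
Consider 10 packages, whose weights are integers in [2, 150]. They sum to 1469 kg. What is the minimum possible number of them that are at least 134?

9

Suppose at most 10 − j of them reach 134; then j values are ≤ 133 and the rest ≤ 150.
The total is then ≤ 133·j + 150·(10 − j) = 1500 − 17j. For this to be ≥ 1469 we need j ≤ 1, so at least 10 − 1 = 9 must reach 134.
Exactly 9 works: 9 values at 150 and 1 at 133 total 1483; lower one of the high values by 14 (still ≥ 134) to hit 1469.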